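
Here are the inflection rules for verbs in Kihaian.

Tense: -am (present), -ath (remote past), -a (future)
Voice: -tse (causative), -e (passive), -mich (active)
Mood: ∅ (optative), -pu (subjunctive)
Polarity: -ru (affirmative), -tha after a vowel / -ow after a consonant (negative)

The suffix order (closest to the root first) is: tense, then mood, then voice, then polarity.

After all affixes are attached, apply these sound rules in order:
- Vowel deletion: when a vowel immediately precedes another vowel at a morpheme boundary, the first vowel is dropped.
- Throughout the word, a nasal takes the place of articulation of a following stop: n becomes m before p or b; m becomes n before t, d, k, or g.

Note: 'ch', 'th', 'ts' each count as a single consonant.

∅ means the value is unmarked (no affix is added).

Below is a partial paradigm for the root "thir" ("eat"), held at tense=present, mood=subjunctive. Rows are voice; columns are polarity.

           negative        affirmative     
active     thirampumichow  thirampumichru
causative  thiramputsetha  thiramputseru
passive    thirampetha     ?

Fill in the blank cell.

Attach tense present -am → thiram.
Attach mood subjunctive -pu → thirampu.
Attach voice passive -e → thirampue.
Attach polarity affirmative -ru → thirampueru.
Apply vowel deletion: thirampueru → thiramperu.
Nasal assimilation: no change.

thiramperu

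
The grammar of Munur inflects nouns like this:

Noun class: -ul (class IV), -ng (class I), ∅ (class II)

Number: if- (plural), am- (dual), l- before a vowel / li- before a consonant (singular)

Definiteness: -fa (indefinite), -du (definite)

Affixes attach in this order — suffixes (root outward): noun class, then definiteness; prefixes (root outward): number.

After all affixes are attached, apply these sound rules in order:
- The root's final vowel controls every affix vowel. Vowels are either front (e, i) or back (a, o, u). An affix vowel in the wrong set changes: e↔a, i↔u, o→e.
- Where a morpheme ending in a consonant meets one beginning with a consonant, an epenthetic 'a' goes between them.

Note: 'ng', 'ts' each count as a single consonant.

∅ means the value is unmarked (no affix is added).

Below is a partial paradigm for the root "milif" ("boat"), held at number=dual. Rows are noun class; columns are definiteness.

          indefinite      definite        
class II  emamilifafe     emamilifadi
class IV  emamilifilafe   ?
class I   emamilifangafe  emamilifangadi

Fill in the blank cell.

emamilifiladi

Attach number dual am- → ammilif.
Attach noun class class IV -ul → ammiliful.
Attach definiteness definite -du → ammilifuldu.
Apply vowel harmony: ammilifuldu → emmilifildi.
Apply epenthesis: emmilifildi → emamilifiladi.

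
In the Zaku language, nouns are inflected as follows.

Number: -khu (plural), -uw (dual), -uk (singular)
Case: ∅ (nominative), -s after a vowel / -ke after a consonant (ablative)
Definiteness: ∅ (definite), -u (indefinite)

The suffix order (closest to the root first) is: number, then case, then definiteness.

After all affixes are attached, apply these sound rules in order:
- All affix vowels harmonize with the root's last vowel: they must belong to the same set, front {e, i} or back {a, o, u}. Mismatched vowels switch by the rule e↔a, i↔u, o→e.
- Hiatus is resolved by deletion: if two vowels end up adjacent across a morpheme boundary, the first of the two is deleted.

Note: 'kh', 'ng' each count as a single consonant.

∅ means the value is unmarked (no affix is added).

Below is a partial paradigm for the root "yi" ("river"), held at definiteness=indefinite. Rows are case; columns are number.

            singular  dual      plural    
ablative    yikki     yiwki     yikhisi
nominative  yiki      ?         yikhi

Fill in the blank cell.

yiwi

Attach number dual -uw → yiuw.
case = nominative: zero marking, form stays yiuw.
Attach definiteness indefinite -u → yiuwu.
Apply vowel harmony: yiuwu → yiiwi.
Apply vowel deletion: yiiwi → yiwi.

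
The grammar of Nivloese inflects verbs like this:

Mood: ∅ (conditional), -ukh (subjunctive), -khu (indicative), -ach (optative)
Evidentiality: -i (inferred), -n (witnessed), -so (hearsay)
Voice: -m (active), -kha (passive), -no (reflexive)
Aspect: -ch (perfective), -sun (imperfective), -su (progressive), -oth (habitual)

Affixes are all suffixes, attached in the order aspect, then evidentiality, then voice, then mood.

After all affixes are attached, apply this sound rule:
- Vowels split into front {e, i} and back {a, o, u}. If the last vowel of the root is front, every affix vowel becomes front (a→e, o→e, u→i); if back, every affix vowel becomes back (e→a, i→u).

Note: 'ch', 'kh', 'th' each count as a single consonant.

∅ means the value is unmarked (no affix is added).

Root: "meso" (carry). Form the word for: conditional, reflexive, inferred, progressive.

Attach aspect progressive -su → mesosu.
Attach evidentiality inferred -i → mesosui.
Attach voice reflexive -no → mesosuino.
mood = conditional: zero marking, form stays mesosuino.
Apply vowel harmony: mesosuino → mesosuuno.

mesosuuno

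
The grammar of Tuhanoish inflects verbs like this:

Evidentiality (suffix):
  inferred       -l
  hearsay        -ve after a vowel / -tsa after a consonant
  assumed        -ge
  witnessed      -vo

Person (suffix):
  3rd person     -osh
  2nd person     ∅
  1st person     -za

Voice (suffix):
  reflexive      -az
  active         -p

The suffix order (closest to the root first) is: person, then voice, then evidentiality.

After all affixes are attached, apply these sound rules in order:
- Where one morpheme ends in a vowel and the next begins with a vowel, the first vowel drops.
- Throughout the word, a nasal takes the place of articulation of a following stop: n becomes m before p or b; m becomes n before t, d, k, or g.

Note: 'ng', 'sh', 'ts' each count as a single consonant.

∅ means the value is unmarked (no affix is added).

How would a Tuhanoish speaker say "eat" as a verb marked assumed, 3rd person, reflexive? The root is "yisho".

Attach person 3rd person -osh → yishoosh.
Attach voice reflexive -az → yishooshaz.
Attach evidentiality assumed -ge → yishooshazge.
Apply vowel deletion: yishooshazge → yishoshazge.
Nasal assimilation: no change.

yishoshazge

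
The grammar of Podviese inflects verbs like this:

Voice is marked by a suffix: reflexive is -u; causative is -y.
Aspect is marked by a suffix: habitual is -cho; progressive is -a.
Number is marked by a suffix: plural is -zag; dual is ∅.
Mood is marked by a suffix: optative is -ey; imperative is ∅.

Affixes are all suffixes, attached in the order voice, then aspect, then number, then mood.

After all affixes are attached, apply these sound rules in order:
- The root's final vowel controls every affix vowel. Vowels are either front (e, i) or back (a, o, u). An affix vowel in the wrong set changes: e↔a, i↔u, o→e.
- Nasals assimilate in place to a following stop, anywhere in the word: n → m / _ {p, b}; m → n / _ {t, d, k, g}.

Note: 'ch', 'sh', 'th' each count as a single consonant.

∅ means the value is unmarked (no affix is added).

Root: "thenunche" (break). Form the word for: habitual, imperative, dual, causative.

thenuncheyche

Attach voice causative -y → thenunchey.
Attach aspect habitual -cho → thenuncheycho.
number = dual: zero marking, form stays thenuncheycho.
mood = imperative: zero marking, form stays thenuncheycho.
Apply vowel harmony: thenuncheycho → thenuncheyche.
Nasal assimilation: no change.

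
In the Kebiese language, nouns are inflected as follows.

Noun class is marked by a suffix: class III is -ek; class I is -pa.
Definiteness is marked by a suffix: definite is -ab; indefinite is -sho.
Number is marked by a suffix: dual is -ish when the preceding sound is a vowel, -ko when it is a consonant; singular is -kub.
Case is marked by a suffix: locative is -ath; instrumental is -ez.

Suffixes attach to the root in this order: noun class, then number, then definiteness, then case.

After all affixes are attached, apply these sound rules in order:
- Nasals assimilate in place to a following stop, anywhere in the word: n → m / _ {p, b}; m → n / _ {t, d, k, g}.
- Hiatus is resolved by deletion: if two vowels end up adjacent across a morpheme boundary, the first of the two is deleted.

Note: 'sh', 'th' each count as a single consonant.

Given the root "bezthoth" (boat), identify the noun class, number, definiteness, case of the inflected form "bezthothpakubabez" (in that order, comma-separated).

Segment: bezthoth-pa-kub-ab-ez.
noun class: -pa → class I.
number: -kub → singular.
definiteness: -ab → definite.
case: -ez → instrumental.

class I, singular, definite, instrumental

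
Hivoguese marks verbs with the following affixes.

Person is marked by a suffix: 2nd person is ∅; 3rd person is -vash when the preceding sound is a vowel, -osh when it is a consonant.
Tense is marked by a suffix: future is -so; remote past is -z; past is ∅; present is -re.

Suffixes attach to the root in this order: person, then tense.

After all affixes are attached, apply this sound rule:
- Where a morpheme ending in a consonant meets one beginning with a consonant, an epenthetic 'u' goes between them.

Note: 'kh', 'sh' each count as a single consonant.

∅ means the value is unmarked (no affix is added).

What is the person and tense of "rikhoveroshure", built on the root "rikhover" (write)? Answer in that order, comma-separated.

3rd person, present

Segment: rikhover-osh-re.
person: -vash/osh → 3rd person.
tense: -re → present.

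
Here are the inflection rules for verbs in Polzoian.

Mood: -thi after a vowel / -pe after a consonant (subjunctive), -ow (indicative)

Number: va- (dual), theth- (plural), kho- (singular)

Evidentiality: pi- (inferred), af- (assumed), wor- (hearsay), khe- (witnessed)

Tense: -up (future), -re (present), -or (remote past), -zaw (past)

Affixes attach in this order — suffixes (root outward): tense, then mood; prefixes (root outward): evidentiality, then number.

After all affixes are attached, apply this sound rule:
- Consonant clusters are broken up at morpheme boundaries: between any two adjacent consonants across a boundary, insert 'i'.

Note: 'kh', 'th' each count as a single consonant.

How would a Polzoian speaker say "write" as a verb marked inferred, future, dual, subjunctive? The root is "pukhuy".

vapipukhuyupipe

Attach tense future -up → pukhuyup.
Attach evidentiality inferred pi- → pipukhuyup.
Attach mood subjunctive -pe (after consonant 'p') → pipukhuyuppe.
Attach number dual va- → vapipukhuyuppe.
Apply epenthesis: vapipukhuyuppe → vapipukhuyupipe.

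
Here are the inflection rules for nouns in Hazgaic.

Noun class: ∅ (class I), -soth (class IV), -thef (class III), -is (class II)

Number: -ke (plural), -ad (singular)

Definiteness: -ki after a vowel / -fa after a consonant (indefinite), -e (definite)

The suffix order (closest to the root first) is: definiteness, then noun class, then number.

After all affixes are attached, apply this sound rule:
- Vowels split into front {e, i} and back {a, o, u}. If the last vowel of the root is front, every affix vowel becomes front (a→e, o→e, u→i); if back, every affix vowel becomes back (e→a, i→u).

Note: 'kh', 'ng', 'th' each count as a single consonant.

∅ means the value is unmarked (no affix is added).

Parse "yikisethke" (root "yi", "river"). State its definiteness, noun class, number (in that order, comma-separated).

Segment: yi-ki-soth-ke.
definiteness: -ki/fa → indefinite.
noun class: -soth → class IV.
number: -ke → plural.

indefinite, class IV, plural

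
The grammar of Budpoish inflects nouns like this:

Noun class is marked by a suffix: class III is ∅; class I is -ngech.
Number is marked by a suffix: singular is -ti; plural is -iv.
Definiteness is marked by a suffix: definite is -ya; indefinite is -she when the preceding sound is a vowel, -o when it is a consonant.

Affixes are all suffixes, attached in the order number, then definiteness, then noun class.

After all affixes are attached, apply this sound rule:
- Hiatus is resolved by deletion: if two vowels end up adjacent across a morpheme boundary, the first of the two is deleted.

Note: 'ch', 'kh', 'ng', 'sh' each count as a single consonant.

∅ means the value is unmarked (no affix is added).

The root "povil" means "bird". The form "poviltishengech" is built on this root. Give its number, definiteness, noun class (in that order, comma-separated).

Segment: povil-ti-she-ngech.
number: -ti → singular.
definiteness: -she/o → indefinite.
noun class: -ngech → class I.

singular, indefinite, class I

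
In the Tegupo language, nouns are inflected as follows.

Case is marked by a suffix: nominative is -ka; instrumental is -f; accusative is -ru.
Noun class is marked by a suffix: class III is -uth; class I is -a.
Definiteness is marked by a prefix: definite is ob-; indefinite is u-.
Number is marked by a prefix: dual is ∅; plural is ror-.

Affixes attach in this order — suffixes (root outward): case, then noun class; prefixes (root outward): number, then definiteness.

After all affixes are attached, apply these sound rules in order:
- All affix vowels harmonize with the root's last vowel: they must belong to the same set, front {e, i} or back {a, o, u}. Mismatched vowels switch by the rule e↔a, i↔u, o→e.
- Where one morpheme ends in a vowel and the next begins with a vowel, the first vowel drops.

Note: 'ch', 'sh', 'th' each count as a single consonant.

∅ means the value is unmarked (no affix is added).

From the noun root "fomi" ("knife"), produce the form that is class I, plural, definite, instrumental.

Attach number plural ror- → rorfomi.
Attach case instrumental -f → rorfomif.
Attach noun class class I -a → rorfomifa.
Attach definiteness definite ob- → obrorfomifa.
Apply vowel harmony: obrorfomifa → ebrerfomife.
Vowel deletion: no change.

ebrerfomife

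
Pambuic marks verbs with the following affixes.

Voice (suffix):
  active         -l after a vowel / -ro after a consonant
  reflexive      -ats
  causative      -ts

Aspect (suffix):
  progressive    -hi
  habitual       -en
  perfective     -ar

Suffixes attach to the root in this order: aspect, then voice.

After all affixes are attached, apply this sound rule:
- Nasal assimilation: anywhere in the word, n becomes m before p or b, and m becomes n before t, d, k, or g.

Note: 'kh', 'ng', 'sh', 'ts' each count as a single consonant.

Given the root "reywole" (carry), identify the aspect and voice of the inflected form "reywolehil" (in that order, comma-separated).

Segment: reywole-hi-l.
aspect: -hi → progressive.
voice: -l/ro → active.

progressive, active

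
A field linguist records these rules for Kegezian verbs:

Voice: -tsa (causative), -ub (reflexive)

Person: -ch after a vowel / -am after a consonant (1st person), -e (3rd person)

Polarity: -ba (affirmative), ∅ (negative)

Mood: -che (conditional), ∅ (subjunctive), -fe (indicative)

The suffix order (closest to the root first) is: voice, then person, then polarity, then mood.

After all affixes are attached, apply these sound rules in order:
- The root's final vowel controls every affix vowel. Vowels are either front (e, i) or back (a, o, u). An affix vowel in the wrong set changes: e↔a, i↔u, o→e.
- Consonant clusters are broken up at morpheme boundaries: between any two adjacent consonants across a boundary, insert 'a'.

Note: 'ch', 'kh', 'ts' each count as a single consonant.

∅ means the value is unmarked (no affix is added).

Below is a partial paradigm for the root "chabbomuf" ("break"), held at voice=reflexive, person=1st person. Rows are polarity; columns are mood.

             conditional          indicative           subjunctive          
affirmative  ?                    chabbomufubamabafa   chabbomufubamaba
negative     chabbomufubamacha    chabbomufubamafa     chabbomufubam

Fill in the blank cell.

chabbomufubamabacha

Attach voice reflexive -ub → chabbomufub.
Attach person 1st person -am (after consonant 'b') → chabbomufubam.
Attach polarity affirmative -ba → chabbomufubamba.
Attach mood conditional -che → chabbomufubambache.
Apply vowel harmony: chabbomufubambache → chabbomufubambacha.
Apply epenthesis: chabbomufubambacha → chabbomufubamabacha.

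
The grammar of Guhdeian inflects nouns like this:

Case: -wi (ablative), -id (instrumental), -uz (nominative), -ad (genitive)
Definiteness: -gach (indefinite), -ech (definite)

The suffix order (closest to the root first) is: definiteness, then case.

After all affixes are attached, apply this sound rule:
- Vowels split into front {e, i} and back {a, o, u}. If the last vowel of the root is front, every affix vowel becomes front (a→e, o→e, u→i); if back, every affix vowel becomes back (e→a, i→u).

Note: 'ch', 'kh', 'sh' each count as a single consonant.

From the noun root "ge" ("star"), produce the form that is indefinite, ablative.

Attach definiteness indefinite -gach → gegach.
Attach case ablative -wi → gegachwi.
Apply vowel harmony: gegachwi → gegechwi.

gegechwi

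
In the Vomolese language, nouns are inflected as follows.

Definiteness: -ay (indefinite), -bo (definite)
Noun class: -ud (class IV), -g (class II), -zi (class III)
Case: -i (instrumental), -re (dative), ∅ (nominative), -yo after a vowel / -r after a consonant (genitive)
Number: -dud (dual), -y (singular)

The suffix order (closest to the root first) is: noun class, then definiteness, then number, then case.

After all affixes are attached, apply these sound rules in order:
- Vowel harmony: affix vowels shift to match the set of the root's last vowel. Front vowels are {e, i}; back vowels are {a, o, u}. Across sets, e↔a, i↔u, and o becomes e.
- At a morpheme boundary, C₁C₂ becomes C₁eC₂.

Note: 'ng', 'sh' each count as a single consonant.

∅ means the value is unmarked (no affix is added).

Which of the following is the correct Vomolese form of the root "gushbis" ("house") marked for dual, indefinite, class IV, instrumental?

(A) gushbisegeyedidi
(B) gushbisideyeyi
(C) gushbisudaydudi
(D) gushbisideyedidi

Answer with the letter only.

Attach noun class class IV -ud → gushbisud.
Attach definiteness indefinite -ay → gushbisuday.
Attach number dual -dud → gushbisudaydud.
Attach case instrumental -i → gushbisudaydudi.
Apply vowel harmony: gushbisudaydudi → gushbisideydidi.
Apply epenthesis: gushbisideydidi → gushbisideyedidi.
So the correct form is gushbisideyedidi, option (D).
(C) gushbisudaydudi is wrong: it fails to apply the sound rule(s).
(A) gushbisegeyedidi is wrong: it uses class II instead of class IV for noun class.
(B) gushbisideyeyi is wrong: it uses singular instead of dual for number.

D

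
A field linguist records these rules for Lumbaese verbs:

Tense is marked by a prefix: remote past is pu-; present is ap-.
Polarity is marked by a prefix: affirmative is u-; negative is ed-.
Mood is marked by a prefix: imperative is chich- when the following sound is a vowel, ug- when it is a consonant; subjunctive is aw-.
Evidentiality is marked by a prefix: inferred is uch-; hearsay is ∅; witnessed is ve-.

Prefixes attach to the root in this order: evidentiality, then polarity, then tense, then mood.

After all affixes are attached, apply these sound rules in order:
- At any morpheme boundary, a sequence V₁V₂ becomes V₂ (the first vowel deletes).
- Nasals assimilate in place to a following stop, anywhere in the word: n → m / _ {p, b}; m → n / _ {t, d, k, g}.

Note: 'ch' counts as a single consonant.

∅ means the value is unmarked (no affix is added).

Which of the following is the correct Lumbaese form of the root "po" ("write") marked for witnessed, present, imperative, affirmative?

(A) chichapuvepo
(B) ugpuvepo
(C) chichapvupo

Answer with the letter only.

Attach evidentiality witnessed ve- → vepo.
Attach polarity affirmative u- → uvepo.
Attach tense present ap- → apuvepo.
Attach mood imperative chich- (before vowel 'a') → chichapuvepo.
Vowel deletion: no change.
Nasal assimilation: no change.
So the correct form is chichapuvepo, option (A).
(B) ugpuvepo is wrong: it uses remote past instead of present for tense.
(C) chichapvupo is wrong: it has the affixes in the wrong order.

A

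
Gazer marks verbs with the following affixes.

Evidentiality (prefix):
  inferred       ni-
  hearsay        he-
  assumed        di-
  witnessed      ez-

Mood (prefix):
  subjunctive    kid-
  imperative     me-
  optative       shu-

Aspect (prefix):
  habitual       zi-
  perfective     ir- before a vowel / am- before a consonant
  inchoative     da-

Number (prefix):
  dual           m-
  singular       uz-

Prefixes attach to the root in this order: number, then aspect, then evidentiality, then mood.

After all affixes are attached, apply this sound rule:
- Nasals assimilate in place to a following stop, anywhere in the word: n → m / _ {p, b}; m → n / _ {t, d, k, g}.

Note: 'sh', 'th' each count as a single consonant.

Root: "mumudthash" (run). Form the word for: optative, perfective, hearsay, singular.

Attach number singular uz- → uzmumudthash.
Attach aspect perfective ir- (before vowel 'u') → iruzmumudthash.
Attach evidentiality hearsay he- → heiruzmumudthash.
Attach mood optative shu- → shuheiruzmumudthash.
Nasal assimilation: no change.

shuheiruzmumudthash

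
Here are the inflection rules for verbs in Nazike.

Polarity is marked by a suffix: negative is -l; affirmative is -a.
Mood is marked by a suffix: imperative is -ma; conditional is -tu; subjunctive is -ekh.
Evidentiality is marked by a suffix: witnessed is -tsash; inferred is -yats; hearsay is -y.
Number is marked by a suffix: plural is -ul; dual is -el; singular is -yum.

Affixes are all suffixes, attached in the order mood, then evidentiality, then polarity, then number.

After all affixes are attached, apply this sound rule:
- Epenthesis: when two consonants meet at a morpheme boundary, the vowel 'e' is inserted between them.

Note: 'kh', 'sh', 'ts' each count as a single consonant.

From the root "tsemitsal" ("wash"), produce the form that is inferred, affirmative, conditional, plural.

Attach mood conditional -tu → tsemitsaltu.
Attach evidentiality inferred -yats → tsemitsaltuyats.
Attach polarity affirmative -a → tsemitsaltuyatsa.
Attach number plural -ul → tsemitsaltuyatsaul.
Apply epenthesis: tsemitsaltuyatsaul → tsemitsaletuyatsaul.

tsemitsaletuyatsaul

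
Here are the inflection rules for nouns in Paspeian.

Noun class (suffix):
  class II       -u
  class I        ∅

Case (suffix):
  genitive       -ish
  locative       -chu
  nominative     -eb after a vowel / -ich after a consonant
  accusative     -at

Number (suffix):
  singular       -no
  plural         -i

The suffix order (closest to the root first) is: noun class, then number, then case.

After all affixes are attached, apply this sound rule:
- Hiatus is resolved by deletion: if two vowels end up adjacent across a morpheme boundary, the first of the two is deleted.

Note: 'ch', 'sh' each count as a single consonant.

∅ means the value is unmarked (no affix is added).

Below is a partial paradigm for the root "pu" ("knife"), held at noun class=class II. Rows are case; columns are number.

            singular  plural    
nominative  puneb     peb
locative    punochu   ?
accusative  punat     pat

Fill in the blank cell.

Attach noun class class II -u → puu.
Attach number plural -i → puui.
Attach case locative -chu → puuichu.
Apply vowel deletion: puuichu → pichu.

pichu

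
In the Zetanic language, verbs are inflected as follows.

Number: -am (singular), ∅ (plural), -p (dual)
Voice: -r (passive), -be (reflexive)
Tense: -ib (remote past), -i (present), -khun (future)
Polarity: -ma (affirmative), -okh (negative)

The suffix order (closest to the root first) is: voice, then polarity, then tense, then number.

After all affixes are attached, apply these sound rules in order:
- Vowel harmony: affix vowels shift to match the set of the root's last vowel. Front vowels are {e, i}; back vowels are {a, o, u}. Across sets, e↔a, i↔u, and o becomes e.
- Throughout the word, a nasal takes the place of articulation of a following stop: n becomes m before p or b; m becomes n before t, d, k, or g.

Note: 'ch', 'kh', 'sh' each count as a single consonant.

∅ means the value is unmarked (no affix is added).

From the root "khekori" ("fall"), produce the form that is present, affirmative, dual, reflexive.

khekoribemeip

Attach voice reflexive -be → khekoribe.
Attach polarity affirmative -ma → khekoribema.
Attach tense present -i → khekoribemai.
Attach number dual -p → khekoribemaip.
Apply vowel harmony: khekoribemaip → khekoribemeip.
Nasal assimilation: no change.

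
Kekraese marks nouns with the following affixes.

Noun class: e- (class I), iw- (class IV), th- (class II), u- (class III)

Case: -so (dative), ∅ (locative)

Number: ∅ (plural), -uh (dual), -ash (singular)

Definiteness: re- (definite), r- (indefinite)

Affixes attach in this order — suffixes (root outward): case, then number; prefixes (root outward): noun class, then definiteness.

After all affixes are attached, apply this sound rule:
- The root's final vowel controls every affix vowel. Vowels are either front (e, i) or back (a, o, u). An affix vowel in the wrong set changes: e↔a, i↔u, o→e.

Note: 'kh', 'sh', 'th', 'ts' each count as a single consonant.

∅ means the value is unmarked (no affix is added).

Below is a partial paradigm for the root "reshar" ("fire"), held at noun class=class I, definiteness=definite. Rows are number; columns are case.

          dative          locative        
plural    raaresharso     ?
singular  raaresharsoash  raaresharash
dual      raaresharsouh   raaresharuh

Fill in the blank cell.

case = locative: zero marking, form stays reshar.
Attach noun class class I e- → ereshar.
number = plural: zero marking, form stays ereshar.
Attach definiteness definite re- → reereshar.
Apply vowel harmony: reereshar → raareshar.

raareshar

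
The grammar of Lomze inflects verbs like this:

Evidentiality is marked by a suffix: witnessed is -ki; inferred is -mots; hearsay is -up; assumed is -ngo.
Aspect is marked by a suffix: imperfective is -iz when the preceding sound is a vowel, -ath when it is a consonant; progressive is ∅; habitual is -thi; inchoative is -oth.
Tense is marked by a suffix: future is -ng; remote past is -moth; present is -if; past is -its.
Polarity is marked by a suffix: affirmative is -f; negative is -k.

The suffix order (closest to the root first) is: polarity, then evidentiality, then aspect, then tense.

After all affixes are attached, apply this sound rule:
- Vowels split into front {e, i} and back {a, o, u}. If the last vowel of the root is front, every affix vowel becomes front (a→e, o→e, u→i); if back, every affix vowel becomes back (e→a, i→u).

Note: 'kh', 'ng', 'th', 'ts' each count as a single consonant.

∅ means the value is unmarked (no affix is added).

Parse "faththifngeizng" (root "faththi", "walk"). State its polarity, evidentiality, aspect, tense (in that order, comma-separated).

Segment: faththi-f-ngo-iz-ng.
polarity: -f → affirmative.
evidentiality: -ngo → assumed.
aspect: -iz/ath → imperfective.
tense: -ng → future.

affirmative, assumed, imperfective, future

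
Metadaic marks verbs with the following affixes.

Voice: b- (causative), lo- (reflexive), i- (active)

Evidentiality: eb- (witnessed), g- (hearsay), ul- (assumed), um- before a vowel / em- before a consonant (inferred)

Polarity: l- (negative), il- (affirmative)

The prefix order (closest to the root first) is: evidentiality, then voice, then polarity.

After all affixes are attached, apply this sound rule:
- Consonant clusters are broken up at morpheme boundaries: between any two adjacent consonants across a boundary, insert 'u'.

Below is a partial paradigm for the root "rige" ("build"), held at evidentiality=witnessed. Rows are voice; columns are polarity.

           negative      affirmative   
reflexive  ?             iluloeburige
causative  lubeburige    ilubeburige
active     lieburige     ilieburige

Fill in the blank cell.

Attach evidentiality witnessed eb- → ebrige.
Attach voice reflexive lo- → loebrige.
Attach polarity negative l- → lloebrige.
Apply epenthesis: lloebrige → luloeburige.

luloeburige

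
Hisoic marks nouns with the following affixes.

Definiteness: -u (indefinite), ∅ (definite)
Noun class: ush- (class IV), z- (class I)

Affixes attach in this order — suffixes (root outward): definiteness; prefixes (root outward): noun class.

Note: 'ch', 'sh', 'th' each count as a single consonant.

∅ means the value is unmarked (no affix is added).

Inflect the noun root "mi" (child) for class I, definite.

zmi

Attach noun class class I z- → zmi.
definiteness = definite: zero marking, form stays zmi.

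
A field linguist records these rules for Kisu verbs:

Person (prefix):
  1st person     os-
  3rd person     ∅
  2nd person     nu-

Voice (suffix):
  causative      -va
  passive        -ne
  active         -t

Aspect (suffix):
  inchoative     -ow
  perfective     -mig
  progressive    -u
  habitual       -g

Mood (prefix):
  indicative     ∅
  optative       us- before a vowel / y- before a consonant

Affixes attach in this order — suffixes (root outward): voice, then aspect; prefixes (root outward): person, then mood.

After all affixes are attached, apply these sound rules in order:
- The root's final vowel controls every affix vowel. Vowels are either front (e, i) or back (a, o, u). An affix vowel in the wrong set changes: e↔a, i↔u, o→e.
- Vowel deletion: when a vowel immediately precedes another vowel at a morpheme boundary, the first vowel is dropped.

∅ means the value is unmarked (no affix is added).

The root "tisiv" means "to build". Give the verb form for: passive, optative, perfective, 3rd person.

person = 3rd person: zero marking, form stays tisiv.
Attach mood optative y- (before consonant 't') → ytisiv.
Attach voice passive -ne → ytisivne.
Attach aspect perfective -mig → ytisivnemig.
Vowel harmony: no change.
Vowel deletion: no change.

ytisivnemig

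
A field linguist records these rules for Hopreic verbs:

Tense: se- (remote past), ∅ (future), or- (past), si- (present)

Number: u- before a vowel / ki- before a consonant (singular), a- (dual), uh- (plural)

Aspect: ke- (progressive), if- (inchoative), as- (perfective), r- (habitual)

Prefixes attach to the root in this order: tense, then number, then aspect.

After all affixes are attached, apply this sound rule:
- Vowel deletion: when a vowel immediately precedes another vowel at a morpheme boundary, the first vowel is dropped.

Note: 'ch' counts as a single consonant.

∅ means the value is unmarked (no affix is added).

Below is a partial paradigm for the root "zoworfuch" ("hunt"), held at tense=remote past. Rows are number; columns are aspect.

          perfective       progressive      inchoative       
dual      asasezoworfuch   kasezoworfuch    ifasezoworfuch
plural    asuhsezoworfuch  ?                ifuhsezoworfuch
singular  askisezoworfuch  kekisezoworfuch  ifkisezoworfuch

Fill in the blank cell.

Attach tense remote past se- → sezoworfuch.
Attach number plural uh- → uhsezoworfuch.
Attach aspect progressive ke- → keuhsezoworfuch.
Apply vowel deletion: keuhsezoworfuch → kuhsezoworfuch.

kuhsezoworfuch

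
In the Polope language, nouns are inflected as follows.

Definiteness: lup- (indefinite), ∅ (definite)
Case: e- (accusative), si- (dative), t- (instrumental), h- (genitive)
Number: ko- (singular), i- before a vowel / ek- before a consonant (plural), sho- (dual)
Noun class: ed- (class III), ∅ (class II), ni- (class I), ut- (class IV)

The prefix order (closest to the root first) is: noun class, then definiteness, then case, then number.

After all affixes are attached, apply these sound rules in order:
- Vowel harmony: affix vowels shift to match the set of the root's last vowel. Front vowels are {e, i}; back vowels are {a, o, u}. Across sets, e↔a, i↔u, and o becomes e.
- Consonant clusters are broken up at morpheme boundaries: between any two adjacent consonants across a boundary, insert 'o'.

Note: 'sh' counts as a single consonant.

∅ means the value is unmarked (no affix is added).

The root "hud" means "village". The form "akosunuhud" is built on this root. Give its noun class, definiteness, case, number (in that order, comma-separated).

Segment: ek-si-ni-hud.
noun class: ni- → class I.
definiteness: ∅ → definite.
case: si- → dative.
number: i/ek- → plural.

class I, definite, dative, plural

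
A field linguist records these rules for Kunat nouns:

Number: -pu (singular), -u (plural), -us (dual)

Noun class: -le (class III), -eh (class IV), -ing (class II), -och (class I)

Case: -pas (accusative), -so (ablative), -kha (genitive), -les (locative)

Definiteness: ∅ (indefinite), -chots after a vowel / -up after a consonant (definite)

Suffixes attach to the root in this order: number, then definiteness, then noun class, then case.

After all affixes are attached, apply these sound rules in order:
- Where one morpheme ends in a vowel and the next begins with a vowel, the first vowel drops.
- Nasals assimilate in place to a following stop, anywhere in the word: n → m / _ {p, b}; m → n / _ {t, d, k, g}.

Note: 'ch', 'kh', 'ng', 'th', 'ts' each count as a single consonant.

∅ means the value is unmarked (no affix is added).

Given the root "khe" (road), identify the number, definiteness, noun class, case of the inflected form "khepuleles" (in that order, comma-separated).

Segment: khe-pu-le-les.
number: -pu → singular.
definiteness: ∅ → indefinite.
noun class: -le → class III.
case: -les → locative.

singular, indefinite, class III, locative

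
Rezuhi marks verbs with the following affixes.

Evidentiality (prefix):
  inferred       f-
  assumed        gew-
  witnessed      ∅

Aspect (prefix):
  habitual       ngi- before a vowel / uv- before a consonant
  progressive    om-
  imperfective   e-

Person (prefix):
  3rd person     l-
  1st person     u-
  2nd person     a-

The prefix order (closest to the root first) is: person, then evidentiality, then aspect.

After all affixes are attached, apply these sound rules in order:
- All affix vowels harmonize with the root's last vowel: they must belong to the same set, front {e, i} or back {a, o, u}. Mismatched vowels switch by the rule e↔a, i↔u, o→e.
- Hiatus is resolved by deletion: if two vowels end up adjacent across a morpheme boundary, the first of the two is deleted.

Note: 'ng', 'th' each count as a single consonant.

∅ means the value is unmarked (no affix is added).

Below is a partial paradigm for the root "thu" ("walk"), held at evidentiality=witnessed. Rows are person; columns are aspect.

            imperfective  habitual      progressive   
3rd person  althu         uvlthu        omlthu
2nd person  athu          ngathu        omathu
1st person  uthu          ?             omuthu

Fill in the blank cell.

nguthu

Attach person 1st person u- → uthu.
evidentiality = witnessed: zero marking, form stays uthu.
Attach aspect habitual ngi- (before vowel 'u') → ngiuthu.
Apply vowel harmony: ngiuthu → nguuthu.
Apply vowel deletion: nguuthu → nguthu.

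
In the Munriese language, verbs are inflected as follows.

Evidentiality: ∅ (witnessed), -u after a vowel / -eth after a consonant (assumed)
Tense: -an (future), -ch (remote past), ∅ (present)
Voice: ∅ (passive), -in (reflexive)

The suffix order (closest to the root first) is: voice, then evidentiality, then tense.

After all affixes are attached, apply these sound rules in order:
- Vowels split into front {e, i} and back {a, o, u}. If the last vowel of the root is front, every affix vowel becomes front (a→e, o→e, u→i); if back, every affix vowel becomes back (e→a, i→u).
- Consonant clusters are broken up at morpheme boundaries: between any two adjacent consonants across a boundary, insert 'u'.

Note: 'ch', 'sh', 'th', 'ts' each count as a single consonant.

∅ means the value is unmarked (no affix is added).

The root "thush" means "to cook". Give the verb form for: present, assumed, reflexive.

Attach voice reflexive -in → thushin.
Attach evidentiality assumed -eth (after consonant 'n') → thushineth.
tense = present: zero marking, form stays thushineth.
Apply vowel harmony: thushineth → thushunath.
Epenthesis: no change.

thushunath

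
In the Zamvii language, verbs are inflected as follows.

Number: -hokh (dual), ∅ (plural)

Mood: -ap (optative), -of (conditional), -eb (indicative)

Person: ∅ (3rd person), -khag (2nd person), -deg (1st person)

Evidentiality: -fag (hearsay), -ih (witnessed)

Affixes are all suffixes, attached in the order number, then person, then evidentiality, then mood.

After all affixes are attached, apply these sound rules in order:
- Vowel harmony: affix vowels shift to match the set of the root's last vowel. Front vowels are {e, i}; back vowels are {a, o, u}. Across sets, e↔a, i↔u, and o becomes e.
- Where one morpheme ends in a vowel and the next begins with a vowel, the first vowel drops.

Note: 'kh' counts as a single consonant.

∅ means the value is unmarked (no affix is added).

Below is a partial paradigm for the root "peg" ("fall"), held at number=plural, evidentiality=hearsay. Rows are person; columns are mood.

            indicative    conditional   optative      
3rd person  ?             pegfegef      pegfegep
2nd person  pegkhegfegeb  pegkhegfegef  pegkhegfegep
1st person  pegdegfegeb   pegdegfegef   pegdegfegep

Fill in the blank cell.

pegfegeb

number = plural: zero marking, form stays peg.
person = 3rd person: zero marking, form stays peg.
Attach evidentiality hearsay -fag → pegfag.
Attach mood indicative -eb → pegfageb.
Apply vowel harmony: pegfageb → pegfegeb.
Vowel deletion: no change.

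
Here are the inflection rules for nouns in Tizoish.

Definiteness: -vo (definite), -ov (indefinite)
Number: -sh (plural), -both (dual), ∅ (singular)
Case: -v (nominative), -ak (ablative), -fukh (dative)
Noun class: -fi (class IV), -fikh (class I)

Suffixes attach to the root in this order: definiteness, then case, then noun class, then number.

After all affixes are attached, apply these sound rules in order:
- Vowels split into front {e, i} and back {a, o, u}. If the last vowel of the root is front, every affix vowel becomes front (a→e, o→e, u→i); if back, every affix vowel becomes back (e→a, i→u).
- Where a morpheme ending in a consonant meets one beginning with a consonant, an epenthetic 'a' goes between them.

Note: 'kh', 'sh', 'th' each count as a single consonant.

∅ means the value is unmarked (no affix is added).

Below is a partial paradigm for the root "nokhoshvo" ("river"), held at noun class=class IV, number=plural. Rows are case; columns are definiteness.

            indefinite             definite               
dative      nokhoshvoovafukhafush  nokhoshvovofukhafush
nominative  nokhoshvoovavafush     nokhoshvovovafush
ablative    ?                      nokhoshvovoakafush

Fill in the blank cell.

Attach definiteness indefinite -ov → nokhoshvoov.
Attach case ablative -ak → nokhoshvoovak.
Attach noun class class IV -fi → nokhoshvoovakfi.
Attach number plural -sh → nokhoshvoovakfish.
Apply vowel harmony: nokhoshvoovakfish → nokhoshvoovakfush.
Apply epenthesis: nokhoshvoovakfush → nokhoshvoovakafush.

nokhoshvoovakafush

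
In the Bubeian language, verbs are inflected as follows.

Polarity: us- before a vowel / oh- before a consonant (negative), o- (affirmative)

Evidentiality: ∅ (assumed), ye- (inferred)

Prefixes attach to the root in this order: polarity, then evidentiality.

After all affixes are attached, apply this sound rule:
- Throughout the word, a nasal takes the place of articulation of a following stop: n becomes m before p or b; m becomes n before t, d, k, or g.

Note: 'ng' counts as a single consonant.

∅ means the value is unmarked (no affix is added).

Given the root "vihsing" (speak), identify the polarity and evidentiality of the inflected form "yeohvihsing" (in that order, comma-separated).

Segment: ye-oh-vihsing.
polarity: us/oh- → negative.
evidentiality: ye- → inferred.

negative, inferred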